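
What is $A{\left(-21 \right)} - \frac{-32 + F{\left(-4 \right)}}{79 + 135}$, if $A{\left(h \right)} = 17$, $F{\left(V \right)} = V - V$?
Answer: $\frac{1835}{107} \approx 17.15$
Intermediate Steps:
$F{\left(V \right)} = 0$
$A{\left(-21 \right)} - \frac{-32 + F{\left(-4 \right)}}{79 + 135} = 17 - \frac{-32 + 0}{79 + 135} = 17 - - \frac{32}{214} = 17 - \left(-32\right) \frac{1}{214} = 17 - - \frac{16}{107} = 17 + \frac{16}{107} = \frac{1835}{107}$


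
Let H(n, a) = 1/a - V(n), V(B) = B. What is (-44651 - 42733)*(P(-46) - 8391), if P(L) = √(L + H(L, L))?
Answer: 733239144 - 43692*I*√46/23 ≈ 7.3324e+8 - 12884.0*I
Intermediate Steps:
H(n, a) = 1/a - n
P(L) = √(1/L) (P(L) = √(L + (1/L - L)) = √(1/L))
(-44651 - 42733)*(P(-46) - 8391) = (-44651 - 42733)*(√(1/(-46)) - 8391) = -87384*(√(-1/46) - 8391) = -87384*(I*√46/46 - 8391) = -87384*(-8391 + I*√46/46) = 733239144 - 43692*I*√46/23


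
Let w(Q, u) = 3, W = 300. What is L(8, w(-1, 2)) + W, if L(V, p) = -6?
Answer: 294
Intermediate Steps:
L(8, w(-1, 2)) + W = -6 + 300 = 294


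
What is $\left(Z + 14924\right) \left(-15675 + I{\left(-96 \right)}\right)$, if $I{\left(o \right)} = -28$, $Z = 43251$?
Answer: $-913522025$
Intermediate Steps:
$\left(Z + 14924\right) \left(-15675 + I{\left(-96 \right)}\right) = \left(43251 + 14924\right) \left(-15675 - 28\right) = 58175 \left(-15703\right) = -913522025$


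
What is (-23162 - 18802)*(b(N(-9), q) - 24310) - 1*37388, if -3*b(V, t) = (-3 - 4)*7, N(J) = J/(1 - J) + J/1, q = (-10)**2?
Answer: 1019422040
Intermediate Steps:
q = 100
N(J) = J + J/(1 - J) (N(J) = J/(1 - J) + J*1 = J/(1 - J) + J = J + J/(1 - J))
b(V, t) = 49/3 (b(V, t) = -(-3 - 4)*7/3 = -(-7)*7/3 = -1/3*(-49) = 49/3)
(-23162 - 18802)*(b(N(-9), q) - 24310) - 1*37388 = (-23162 - 18802)*(49/3 - 24310) - 1*37388 = -41964*(-72881/3) - 37388 = 1019459428 - 37388 = 1019422040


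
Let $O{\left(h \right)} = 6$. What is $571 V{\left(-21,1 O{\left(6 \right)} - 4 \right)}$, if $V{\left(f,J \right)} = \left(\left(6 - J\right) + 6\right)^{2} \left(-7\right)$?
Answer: $-399700$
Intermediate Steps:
$V{\left(f,J \right)} = - 7 \left(12 - J\right)^{2}$ ($V{\left(f,J \right)} = \left(12 - J\right)^{2} \left(-7\right) = - 7 \left(12 - J\right)^{2}$)
$571 V{\left(-21,1 O{\left(6 \right)} - 4 \right)} = 571 \left(- 7 \left(-12 + \left(1 \cdot 6 - 4\right)\right)^{2}\right) = 571 \left(- 7 \left(-12 + \left(6 - 4\right)\right)^{2}\right) = 571 \left(- 7 \left(-12 + 2\right)^{2}\right) = 571 \left(- 7 \left(-10\right)^{2}\right) = 571 \left(\left(-7\right) 100\right) = 571 \left(-700\right) = -399700$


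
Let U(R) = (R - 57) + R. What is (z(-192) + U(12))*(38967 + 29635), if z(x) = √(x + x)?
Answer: -2263866 + 548816*I*√6 ≈ -2.2639e+6 + 1.3443e+6*I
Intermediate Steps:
z(x) = √2*√x (z(x) = √(2*x) = √2*√x)
U(R) = -57 + 2*R (U(R) = (-57 + R) + R = -57 + 2*R)
(z(-192) + U(12))*(38967 + 29635) = (√2*√(-192) + (-57 + 2*12))*(38967 + 29635) = (√2*(8*I*√3) + (-57 + 24))*68602 = (8*I*√6 - 33)*68602 = (-33 + 8*I*√6)*68602 = -2263866 + 548816*I*√6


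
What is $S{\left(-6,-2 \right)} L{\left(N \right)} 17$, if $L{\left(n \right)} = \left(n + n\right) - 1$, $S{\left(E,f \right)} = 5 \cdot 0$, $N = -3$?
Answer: $0$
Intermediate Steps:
$S{\left(E,f \right)} = 0$
$L{\left(n \right)} = -1 + 2 n$ ($L{\left(n \right)} = 2 n - 1 = -1 + 2 n$)
$S{\left(-6,-2 \right)} L{\left(N \right)} 17 = 0 \left(-1 + 2 \left(-3\right)\right) 17 = 0 \left(-1 - 6\right) 17 = 0 \left(-7\right) 17 = 0 \cdot 17 = 0$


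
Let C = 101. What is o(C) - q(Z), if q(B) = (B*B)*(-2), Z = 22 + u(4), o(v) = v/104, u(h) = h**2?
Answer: 300453/104 ≈ 2889.0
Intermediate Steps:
o(v) = v/104 (o(v) = v*(1/104) = v/104)
Z = 38 (Z = 22 + 4**2 = 22 + 16 = 38)
q(B) = -2*B**2 (q(B) = B**2*(-2) = -2*B**2)
o(C) - q(Z) = (1/104)*101 - (-2)*38**2 = 101/104 - (-2)*1444 = 101/104 - 1*(-2888) = 101/104 + 2888 = 300453/104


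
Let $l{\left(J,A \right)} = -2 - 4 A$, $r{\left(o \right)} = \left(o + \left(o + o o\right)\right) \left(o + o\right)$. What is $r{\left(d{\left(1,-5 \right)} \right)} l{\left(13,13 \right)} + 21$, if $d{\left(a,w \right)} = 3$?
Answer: $-4839$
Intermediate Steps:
$r{\left(o \right)} = 2 o \left(o^{2} + 2 o\right)$ ($r{\left(o \right)} = \left(o + \left(o + o^{2}\right)\right) 2 o = \left(o^{2} + 2 o\right) 2 o = 2 o \left(o^{2} + 2 o\right)$)
$r{\left(d{\left(1,-5 \right)} \right)} l{\left(13,13 \right)} + 21 = 2 \cdot 3^{2} \left(2 + 3\right) \left(-2 - 52\right) + 21 = 2 \cdot 9 \cdot 5 \left(-2 - 52\right) + 21 = 90 \left(-54\right) + 21 = -4860 + 21 = -4839$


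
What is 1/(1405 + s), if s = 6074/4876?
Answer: 2438/3428427 ≈ 0.00071111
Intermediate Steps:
s = 3037/2438 (s = 6074*(1/4876) = 3037/2438 ≈ 1.2457)
1/(1405 + s) = 1/(1405 + 3037/2438) = 1/(3428427/2438) = 2438/3428427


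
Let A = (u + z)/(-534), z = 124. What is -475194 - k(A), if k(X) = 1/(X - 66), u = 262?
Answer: -8465580843/17815 ≈ -4.7519e+5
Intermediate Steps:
A = -193/267 (A = (262 + 124)/(-534) = 386*(-1/534) = -193/267 ≈ -0.72285)
k(X) = 1/(-66 + X)
-475194 - k(A) = -475194 - 1/(-66 - 193/267) = -475194 - 1/(-17815/267) = -475194 - 1*(-267/17815) = -475194 + 267/17815 = -8465580843/17815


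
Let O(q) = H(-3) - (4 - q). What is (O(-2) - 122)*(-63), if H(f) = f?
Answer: 8253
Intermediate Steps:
O(q) = -7 + q (O(q) = -3 - (4 - q) = -3 + (-4 + q) = -7 + q)
(O(-2) - 122)*(-63) = ((-7 - 2) - 122)*(-63) = (-9 - 122)*(-63) = -131*(-63) = 8253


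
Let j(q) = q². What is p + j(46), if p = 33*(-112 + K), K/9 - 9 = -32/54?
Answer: 917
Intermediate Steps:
K = 227/3 (K = 81 + 9*(-32/54) = 81 + 9*(-32*1/54) = 81 + 9*(-16/27) = 81 - 16/3 = 227/3 ≈ 75.667)
p = -1199 (p = 33*(-112 + 227/3) = 33*(-109/3) = -1199)
p + j(46) = -1199 + 46² = -1199 + 2116 = 917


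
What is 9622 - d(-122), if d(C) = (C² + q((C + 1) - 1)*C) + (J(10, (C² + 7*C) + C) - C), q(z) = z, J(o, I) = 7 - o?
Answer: -20265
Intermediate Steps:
d(C) = -3 - C + 2*C² (d(C) = (C² + ((C + 1) - 1)*C) + ((7 - 1*10) - C) = (C² + ((1 + C) - 1)*C) + ((7 - 10) - C) = (C² + C*C) + (-3 - C) = (C² + C²) + (-3 - C) = 2*C² + (-3 - C) = -3 - C + 2*C²)
9622 - d(-122) = 9622 - (-3 - 1*(-122) + 2*(-122)²) = 9622 - (-3 + 122 + 2*14884) = 9622 - (-3 + 122 + 29768) = 9622 - 1*29887 = 9622 - 29887 = -20265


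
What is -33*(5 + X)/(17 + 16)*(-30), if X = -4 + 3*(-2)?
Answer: -150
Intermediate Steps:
X = -10 (X = -4 - 6 = -10)
-33*(5 + X)/(17 + 16)*(-30) = -33*(5 - 10)/(17 + 16)*(-30) = -(-165)/33*(-30) = -33*(-5/33)*(-30) = 5*(-30) = -150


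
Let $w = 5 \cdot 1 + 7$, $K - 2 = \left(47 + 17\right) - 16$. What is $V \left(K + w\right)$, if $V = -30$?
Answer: $-1860$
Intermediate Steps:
$K = 50$ ($K = 2 + \left(\left(47 + 17\right) - 16\right) = 2 + \left(64 - 16\right) = 2 + 48 = 50$)
$w = 12$ ($w = 5 + 7 = 12$)
$V \left(K + w\right) = - 30 \left(50 + 12\right) = \left(-30\right) 62 = -1860$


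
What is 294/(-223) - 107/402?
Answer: -142049/89646 ≈ -1.5846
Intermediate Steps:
294/(-223) - 107/402 = 294*(-1/223) - 107*1/402 = -294/223 - 107/402 = -142049/89646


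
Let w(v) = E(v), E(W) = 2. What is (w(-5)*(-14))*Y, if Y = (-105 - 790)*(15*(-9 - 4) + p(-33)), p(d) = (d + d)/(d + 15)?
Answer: -14384440/3 ≈ -4.7948e+6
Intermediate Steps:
w(v) = 2
p(d) = 2*d/(15 + d) (p(d) = (2*d)/(15 + d) = 2*d/(15 + d))
Y = 513730/3 (Y = (-105 - 790)*(15*(-9 - 4) + 2*(-33)/(15 - 33)) = -895*(15*(-13) + 2*(-33)/(-18)) = -895*(-195 + 2*(-33)*(-1/18)) = -895*(-195 + 11/3) = -895*(-574/3) = 513730/3 ≈ 1.7124e+5)
(w(-5)*(-14))*Y = (2*(-14))*(513730/3) = -28*513730/3 = -14384440/3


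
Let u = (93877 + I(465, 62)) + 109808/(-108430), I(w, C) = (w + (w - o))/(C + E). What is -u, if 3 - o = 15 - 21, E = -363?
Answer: -218840792848/2331245 ≈ -93873.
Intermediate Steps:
o = 9 (o = 3 - (15 - 21) = 3 - 1*(-6) = 3 + 6 = 9)
I(w, C) = (-9 + 2*w)/(-363 + C) (I(w, C) = (w + (w - 1*9))/(C - 363) = (w + (w - 9))/(-363 + C) = (w + (-9 + w))/(-363 + C) = (-9 + 2*w)/(-363 + C))
u = 218840792848/2331245 (u = (93877 + (-9 + 2*465)/(-363 + 62)) + 109808/(-108430) = (93877 + (-9 + 930)/(-301)) + 109808*(-1/108430) = (93877 - 1/301*921) - 54904/54215 = (93877 - 921/301) - 54904/54215 = 28256056/301 - 54904/54215 = 218840792848/2331245 ≈ 93873.)
-u = -1*218840792848/2331245 = -218840792848/2331245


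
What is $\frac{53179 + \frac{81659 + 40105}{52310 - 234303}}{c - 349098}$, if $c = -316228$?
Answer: $- \frac{9678083983}{121084674718} \approx -0.079928$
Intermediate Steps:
$\frac{53179 + \frac{81659 + 40105}{52310 - 234303}}{c - 349098} = \frac{53179 + \frac{81659 + 40105}{52310 - 234303}}{-316228 - 349098} = \frac{53179 + \frac{121764}{-181993}}{-665326} = \left(53179 + 121764 \left(- \frac{1}{181993}\right)\right) \left(- \frac{1}{665326}\right) = \left(53179 - \frac{121764}{181993}\right) \left(- \frac{1}{665326}\right) = \frac{9678083983}{181993} \left(- \frac{1}{665326}\right) = - \frac{9678083983}{121084674718}$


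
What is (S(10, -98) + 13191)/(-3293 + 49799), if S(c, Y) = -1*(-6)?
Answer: 4399/15502 ≈ 0.28377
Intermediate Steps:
S(c, Y) = 6
(S(10, -98) + 13191)/(-3293 + 49799) = (6 + 13191)/(-3293 + 49799) = 13197/46506 = 13197*(1/46506) = 4399/15502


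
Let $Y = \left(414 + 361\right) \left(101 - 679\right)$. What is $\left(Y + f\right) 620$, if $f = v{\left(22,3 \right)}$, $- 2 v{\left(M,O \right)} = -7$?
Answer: $-277726830$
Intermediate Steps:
$v{\left(M,O \right)} = \frac{7}{2}$ ($v{\left(M,O \right)} = \left(- \frac{1}{2}\right) \left(-7\right) = \frac{7}{2}$)
$Y = -447950$ ($Y = 775 \left(-578\right) = -447950$)
$f = \frac{7}{2} \approx 3.5$
$\left(Y + f\right) 620 = \left(-447950 + \frac{7}{2}\right) 620 = \left(- \frac{895893}{2}\right) 620 = -277726830$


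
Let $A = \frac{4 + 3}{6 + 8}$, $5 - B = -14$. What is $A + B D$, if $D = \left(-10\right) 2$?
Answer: $- \frac{759}{2} \approx -379.5$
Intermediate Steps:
$B = 19$ ($B = 5 - -14 = 5 + 14 = 19$)
$A = \frac{1}{2}$ ($A = \frac{7}{14} = 7 \cdot \frac{1}{14} = \frac{1}{2} \approx 0.5$)
$D = -20$
$A + B D = \frac{1}{2} + 19 \left(-20\right) = \frac{1}{2} - 380 = - \frac{759}{2}$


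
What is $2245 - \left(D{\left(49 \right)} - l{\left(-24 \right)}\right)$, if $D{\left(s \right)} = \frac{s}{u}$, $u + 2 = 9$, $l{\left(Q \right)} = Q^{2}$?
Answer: $2814$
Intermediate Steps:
$u = 7$ ($u = -2 + 9 = 7$)
$D{\left(s \right)} = \frac{s}{7}$
$2245 - \left(D{\left(49 \right)} - l{\left(-24 \right)}\right) = 2245 - \left(\frac{1}{7} \cdot 49 - \left(-24\right)^{2}\right) = 2245 - \left(7 - 576\right) = 2245 - -569 = 2245 + 569 = 2814$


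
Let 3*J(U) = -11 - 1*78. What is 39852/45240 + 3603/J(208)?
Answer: -40454361/335530 ≈ -120.57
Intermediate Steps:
J(U) = -89/3 (J(U) = (-11 - 1*78)/3 = (-11 - 78)/3 = (⅓)*(-89) = -89/3)
39852/45240 + 3603/J(208) = 39852/45240 + 3603/(-89/3) = 39852*(1/45240) + 3603*(-3/89) = 3321/3770 - 10809/89 = -40454361/335530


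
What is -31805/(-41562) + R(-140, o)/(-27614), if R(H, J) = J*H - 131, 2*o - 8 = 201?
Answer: 372939988/286923267 ≈ 1.2998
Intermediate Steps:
o = 209/2 (o = 4 + (½)*201 = 4 + 201/2 = 209/2 ≈ 104.50)
R(H, J) = -131 + H*J (R(H, J) = H*J - 131 = -131 + H*J)
-31805/(-41562) + R(-140, o)/(-27614) = -31805/(-41562) + (-131 - 140*209/2)/(-27614) = -31805*(-1/41562) + (-131 - 14630)*(-1/27614) = 31805/41562 - 14761*(-1/27614) = 31805/41562 + 14761/27614 = 372939988/286923267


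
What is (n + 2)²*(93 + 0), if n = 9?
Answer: 11253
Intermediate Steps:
(n + 2)²*(93 + 0) = (9 + 2)²*(93 + 0) = 11²*93 = 121*93 = 11253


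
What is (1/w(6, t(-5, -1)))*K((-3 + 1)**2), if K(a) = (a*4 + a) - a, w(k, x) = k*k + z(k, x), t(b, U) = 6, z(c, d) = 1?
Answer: 16/37 ≈ 0.43243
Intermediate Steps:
w(k, x) = 1 + k**2 (w(k, x) = k*k + 1 = k**2 + 1 = 1 + k**2)
K(a) = 4*a (K(a) = (4*a + a) - a = 5*a - a = 4*a)
(1/w(6, t(-5, -1)))*K((-3 + 1)**2) = (1/(1 + 6**2))*(4*(-3 + 1)**2) = (1/(1 + 36))*(4*(-2)**2) = (1/37)*(4*4) = (1*(1/37))*16 = (1/37)*16 = 16/37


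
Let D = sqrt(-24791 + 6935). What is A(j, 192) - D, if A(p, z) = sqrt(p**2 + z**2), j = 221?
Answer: sqrt(85705) - 24*I*sqrt(31) ≈ 292.75 - 133.63*I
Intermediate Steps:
D = 24*I*sqrt(31) (D = sqrt(-17856) = 24*I*sqrt(31) ≈ 133.63*I)
A(j, 192) - D = sqrt(221**2 + 192**2) - 24*I*sqrt(31) = sqrt(48841 + 36864) - 24*I*sqrt(31) = sqrt(85705) - 24*I*sqrt(31)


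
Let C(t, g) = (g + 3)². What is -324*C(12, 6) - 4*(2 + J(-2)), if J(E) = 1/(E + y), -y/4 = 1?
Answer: -78754/3 ≈ -26251.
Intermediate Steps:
y = -4 (y = -4*1 = -4)
J(E) = 1/(-4 + E) (J(E) = 1/(E - 4) = 1/(-4 + E))
C(t, g) = (3 + g)²
-324*C(12, 6) - 4*(2 + J(-2)) = -324*(3 + 6)² - 4*(2 + 1/(-4 - 2)) = -324*9² - 4*(2 + 1/(-6)) = -324*81 - 4*(2 - ⅙) = -26244 - 4*11/6 = -26244 - 22/3 = -78754/3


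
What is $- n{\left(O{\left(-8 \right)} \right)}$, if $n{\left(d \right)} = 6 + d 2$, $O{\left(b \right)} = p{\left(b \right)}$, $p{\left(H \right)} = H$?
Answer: $10$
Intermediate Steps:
$O{\left(b \right)} = b$
$n{\left(d \right)} = 6 + 2 d$
$- n{\left(O{\left(-8 \right)} \right)} = - (6 + 2 \left(-8\right)) = - (6 - 16) = \left(-1\right) \left(-10\right) = 10$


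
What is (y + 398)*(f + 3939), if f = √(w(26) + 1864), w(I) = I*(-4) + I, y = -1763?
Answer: -5376735 - 1365*√1786 ≈ -5.4344e+6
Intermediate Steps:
w(I) = -3*I (w(I) = -4*I + I = -3*I)
f = √1786 (f = √(-3*26 + 1864) = √(-78 + 1864) = √1786 ≈ 42.261)
(y + 398)*(f + 3939) = (-1763 + 398)*(√1786 + 3939) = -1365*(3939 + √1786) = -5376735 - 1365*√1786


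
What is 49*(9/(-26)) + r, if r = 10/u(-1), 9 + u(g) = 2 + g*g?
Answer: -1453/78 ≈ -18.628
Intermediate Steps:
u(g) = -7 + g**2 (u(g) = -9 + (2 + g*g) = -9 + (2 + g**2) = -7 + g**2)
r = -5/3 (r = 10/(-7 + (-1)**2) = 10/(-7 + 1) = 10/(-6) = 10*(-1/6) = -5/3 ≈ -1.6667)
49*(9/(-26)) + r = 49*(9/(-26)) - 5/3 = 49*(9*(-1/26)) - 5/3 = 49*(-9/26) - 5/3 = -441/26 - 5/3 = -1453/78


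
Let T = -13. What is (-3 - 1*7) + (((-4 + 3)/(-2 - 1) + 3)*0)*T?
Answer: -10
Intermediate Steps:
(-3 - 1*7) + (((-4 + 3)/(-2 - 1) + 3)*0)*T = (-3 - 1*7) + (((-4 + 3)/(-2 - 1) + 3)*0)*(-13) = (-3 - 7) + ((-1/(-3) + 3)*0)*(-13) = -10 + ((-1*(-⅓) + 3)*0)*(-13) = -10 + ((⅓ + 3)*0)*(-13) = -10 + ((10/3)*0)*(-13) = -10 + 0*(-13) = -10 + 0 = -10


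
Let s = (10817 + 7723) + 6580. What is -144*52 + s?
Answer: 17632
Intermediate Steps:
s = 25120 (s = 18540 + 6580 = 25120)
-144*52 + s = -144*52 + 25120 = -7488 + 25120 = 17632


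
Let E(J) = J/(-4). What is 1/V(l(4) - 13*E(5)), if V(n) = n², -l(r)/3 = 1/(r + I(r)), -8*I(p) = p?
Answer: 784/185761 ≈ 0.0042205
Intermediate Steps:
I(p) = -p/8
E(J) = -J/4 (E(J) = J*(-¼) = -J/4)
l(r) = -24/(7*r) (l(r) = -3/(r - r/8) = -3*8/(7*r) = -24/(7*r))
1/V(l(4) - 13*E(5)) = 1/((-24/7/4 - (-13)*5/4)²) = 1/((-24/7*¼ - 13*(-5/4))²) = 1/((-6/7 + 65/4)²) = 1/((431/28)²) = 1/(185761/784) = 784/185761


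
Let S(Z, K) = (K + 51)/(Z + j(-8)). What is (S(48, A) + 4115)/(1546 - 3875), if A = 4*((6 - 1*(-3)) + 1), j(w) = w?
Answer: -164691/93160 ≈ -1.7678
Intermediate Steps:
A = 40 (A = 4*((6 + 3) + 1) = 4*(9 + 1) = 4*10 = 40)
S(Z, K) = (51 + K)/(-8 + Z) (S(Z, K) = (K + 51)/(Z - 8) = (51 + K)/(-8 + Z))
(S(48, A) + 4115)/(1546 - 3875) = ((51 + 40)/(-8 + 48) + 4115)/(1546 - 3875) = (91/40 + 4115)/(-2329) = ((1/40)*91 + 4115)*(-1/2329) = (91/40 + 4115)*(-1/2329) = (164691/40)*(-1/2329) = -164691/93160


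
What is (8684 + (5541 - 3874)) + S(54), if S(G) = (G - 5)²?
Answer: 12752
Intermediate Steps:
S(G) = (-5 + G)²
(8684 + (5541 - 3874)) + S(54) = (8684 + (5541 - 3874)) + (-5 + 54)² = (8684 + 1667) + 49² = 10351 + 2401 = 12752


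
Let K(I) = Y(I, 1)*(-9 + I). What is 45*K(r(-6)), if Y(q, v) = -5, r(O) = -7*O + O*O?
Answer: -15525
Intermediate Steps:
r(O) = O² - 7*O (r(O) = -7*O + O² = O² - 7*O)
K(I) = 45 - 5*I (K(I) = -5*(-9 + I) = 45 - 5*I)
45*K(r(-6)) = 45*(45 - (-30)*(-7 - 6)) = 45*(45 - (-30)*(-13)) = 45*(45 - 5*78) = 45*(45 - 390) = 45*(-345) = -15525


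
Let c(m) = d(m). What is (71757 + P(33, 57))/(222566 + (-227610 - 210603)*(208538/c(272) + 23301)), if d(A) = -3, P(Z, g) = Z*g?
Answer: 73638/20250775651 ≈ 3.6363e-6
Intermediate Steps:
c(m) = -3
(71757 + P(33, 57))/(222566 + (-227610 - 210603)*(208538/c(272) + 23301)) = (71757 + 33*57)/(222566 + (-227610 - 210603)*(208538/(-3) + 23301)) = (71757 + 1881)/(222566 - 438213*(208538*(-⅓) + 23301)) = 73638/(222566 - 438213*(-208538/3 + 23301)) = 73638/(222566 - 438213*(-138635/3)) = 73638/(222566 + 20250553085) = 73638/20250775651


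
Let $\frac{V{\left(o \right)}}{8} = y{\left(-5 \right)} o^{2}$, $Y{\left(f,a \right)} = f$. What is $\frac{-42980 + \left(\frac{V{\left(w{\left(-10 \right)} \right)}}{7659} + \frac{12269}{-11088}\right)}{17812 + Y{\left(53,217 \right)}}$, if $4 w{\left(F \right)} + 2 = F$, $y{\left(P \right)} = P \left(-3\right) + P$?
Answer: $- \frac{405564020119}{168572139120} \approx -2.4059$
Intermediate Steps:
$y{\left(P \right)} = - 2 P$ ($y{\left(P \right)} = - 3 P + P = - 2 P$)
$w{\left(F \right)} = - \frac{1}{2} + \frac{F}{4}$
$V{\left(o \right)} = 80 o^{2}$ ($V{\left(o \right)} = 8 \left(-2\right) \left(-5\right) o^{2} = 8 \cdot 10 o^{2} = 80 o^{2}$)
$\frac{-42980 + \left(\frac{V{\left(w{\left(-10 \right)} \right)}}{7659} + \frac{12269}{-11088}\right)}{17812 + Y{\left(53,217 \right)}} = \frac{-42980 + \left(\frac{80 \left(- \frac{1}{2} + \frac{1}{4} \left(-10\right)\right)^{2}}{7659} + \frac{12269}{-11088}\right)}{17812 + 53} = \frac{-42980 + \left(80 \left(- \frac{1}{2} - \frac{5}{2}\right)^{2} \cdot \frac{1}{7659} + 12269 \left(- \frac{1}{11088}\right)\right)}{17865} = \left(-42980 - \left(\frac{12269}{11088} - 80 \left(-3\right)^{2} \cdot \frac{1}{7659}\right)\right) \frac{1}{17865} = \left(-42980 - \left(\frac{12269}{11088} - 80 \cdot 9 \cdot \frac{1}{7659}\right)\right) \frac{1}{17865} = \left(-42980 + \left(720 \cdot \frac{1}{7659} - \frac{12269}{11088}\right)\right) \frac{1}{17865} = \left(-42980 + \left(\frac{80}{851} - \frac{12269}{11088}\right)\right) \frac{1}{17865} = \left(-42980 - \frac{9553879}{9435888}\right) \frac{1}{17865} = \left(- \frac{405564020119}{9435888}\right) \frac{1}{17865} = - \frac{405564020119}{168572139120}$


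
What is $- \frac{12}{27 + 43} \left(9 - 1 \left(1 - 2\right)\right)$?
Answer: $- \frac{12}{7} \approx -1.7143$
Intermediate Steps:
$- \frac{12}{27 + 43} \left(9 - 1 \left(1 - 2\right)\right) = - \frac{12}{70} \left(9 - 1 \left(-1\right)\right) = \left(-12\right) \frac{1}{70} \left(9 - -1\right) = - \frac{6 \left(9 + 1\right)}{35} = \left(- \frac{6}{35}\right) 10 = - \frac{12}{7}$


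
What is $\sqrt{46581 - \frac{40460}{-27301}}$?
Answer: $\frac{\sqrt{34720001457641}}{27301} \approx 215.83$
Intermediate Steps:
$\sqrt{46581 - \frac{40460}{-27301}} = \sqrt{46581 - - \frac{40460}{27301}} = \sqrt{46581 + \frac{40460}{27301}} = \sqrt{\frac{1271748341}{27301}} = \frac{\sqrt{34720001457641}}{27301}$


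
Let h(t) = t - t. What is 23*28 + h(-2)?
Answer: 644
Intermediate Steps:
h(t) = 0
23*28 + h(-2) = 23*28 + 0 = 644 + 0 = 644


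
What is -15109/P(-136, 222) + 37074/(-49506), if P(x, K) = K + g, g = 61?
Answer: -3416568/63109 ≈ -54.138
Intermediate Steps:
P(x, K) = 61 + K (P(x, K) = K + 61 = 61 + K)
-15109/P(-136, 222) + 37074/(-49506) = -15109/(61 + 222) + 37074/(-49506) = -15109/283 + 37074*(-1/49506) = -15109*1/283 - 167/223 = -15109/283 - 167/223 = -3416568/63109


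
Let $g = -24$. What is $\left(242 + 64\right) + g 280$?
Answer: $-6414$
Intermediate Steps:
$\left(242 + 64\right) + g 280 = \left(242 + 64\right) - 6720 = 306 - 6720 = -6414$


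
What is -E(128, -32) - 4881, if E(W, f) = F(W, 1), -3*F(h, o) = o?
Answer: -14642/3 ≈ -4880.7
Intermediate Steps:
F(h, o) = -o/3
E(W, f) = -1/3 (E(W, f) = -1/3*1 = -1/3)
-E(128, -32) - 4881 = -1*(-1/3) - 4881 = 1/3 - 4881 = -14642/3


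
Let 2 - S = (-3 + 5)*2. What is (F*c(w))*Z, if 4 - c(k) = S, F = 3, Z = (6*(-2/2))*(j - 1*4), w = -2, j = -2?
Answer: 648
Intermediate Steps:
Z = 36 (Z = (6*(-2/2))*(-2 - 1*4) = (6*(-2*½))*(-2 - 4) = (6*(-1))*(-6) = -6*(-6) = 36)
S = -2 (S = 2 - (-3 + 5)*2 = 2 - 2*2 = 2 - 1*4 = 2 - 4 = -2)
c(k) = 6 (c(k) = 4 - 1*(-2) = 4 + 2 = 6)
(F*c(w))*Z = (3*6)*36 = 18*36 = 648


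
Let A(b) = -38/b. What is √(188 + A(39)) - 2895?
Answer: -2895 + √284466/39 ≈ -2881.3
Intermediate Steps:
√(188 + A(39)) - 2895 = √(188 - 38/39) - 2895 = √(7294/39) - 2895 = √284466/39 - 2895 = -2895 + √284466/39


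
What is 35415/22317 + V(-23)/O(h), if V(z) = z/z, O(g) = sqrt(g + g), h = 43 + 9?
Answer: 11805/7439 + sqrt(26)/52 ≈ 1.6850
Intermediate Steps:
h = 52
O(g) = sqrt(2)*sqrt(g) (O(g) = sqrt(2*g) = sqrt(2)*sqrt(g))
V(z) = 1
35415/22317 + V(-23)/O(h) = 35415/22317 + 1/(sqrt(2)*sqrt(52)) = 35415*(1/22317) + 1/(sqrt(2)*(2*sqrt(13))) = 11805/7439 + 1/(2*sqrt(26)) = 11805/7439 + 1*(sqrt(26)/52) = 11805/7439 + sqrt(26)/52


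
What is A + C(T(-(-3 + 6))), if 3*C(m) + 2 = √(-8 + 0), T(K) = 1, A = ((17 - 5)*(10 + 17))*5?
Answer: 4858/3 + 2*I*√2/3 ≈ 1619.3 + 0.94281*I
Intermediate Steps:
A = 1620 (A = (12*27)*5 = 324*5 = 1620)
C(m) = -⅔ + 2*I*√2/3 (C(m) = -⅔ + √(-8 + 0)/3 = -⅔ + √(-8)/3 = -⅔ + (2*I*√2)/3 = -⅔ + 2*I*√2/3)
A + C(T(-(-3 + 6))) = 1620 + (-⅔ + 2*I*√2/3) = 4858/3 + 2*I*√2/3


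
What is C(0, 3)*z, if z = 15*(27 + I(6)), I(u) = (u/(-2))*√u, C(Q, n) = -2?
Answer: -810 + 90*√6 ≈ -589.55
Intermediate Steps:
I(u) = -u^(3/2)/2 (I(u) = (u*(-½))*√u = (-u/2)*√u = -u^(3/2)/2)
z = 405 - 45*√6 (z = 15*(27 - 3*√6) = 405 - 45*√6 ≈ 294.77)
C(0, 3)*z = -2*(405 - 45*√6) = -810 + 90*√6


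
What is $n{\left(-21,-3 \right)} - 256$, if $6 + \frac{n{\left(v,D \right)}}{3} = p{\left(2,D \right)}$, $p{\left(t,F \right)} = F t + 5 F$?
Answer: $-337$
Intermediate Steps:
$p{\left(t,F \right)} = 5 F + F t$
$n{\left(v,D \right)} = -18 + 21 D$ ($n{\left(v,D \right)} = -18 + 3 D \left(5 + 2\right) = -18 + 3 D 7 = -18 + 3 \cdot 7 D = -18 + 21 D$)
$n{\left(-21,-3 \right)} - 256 = \left(-18 + 21 \left(-3\right)\right) - 256 = \left(-18 - 63\right) - 256 = -81 - 256 = -337$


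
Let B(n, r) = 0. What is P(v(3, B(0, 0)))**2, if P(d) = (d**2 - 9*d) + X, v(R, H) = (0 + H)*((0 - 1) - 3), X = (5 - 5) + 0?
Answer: 0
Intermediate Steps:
X = 0 (X = 0 + 0 = 0)
v(R, H) = -4*H (v(R, H) = H*(-1 - 3) = H*(-4) = -4*H)
P(d) = d**2 - 9*d (P(d) = (d**2 - 9*d) + 0 = d**2 - 9*d)
P(v(3, B(0, 0)))**2 = ((-4*0)*(-9 - 4*0))**2 = (0*(-9 + 0))**2 = (0*(-9))**2 = 0**2 = 0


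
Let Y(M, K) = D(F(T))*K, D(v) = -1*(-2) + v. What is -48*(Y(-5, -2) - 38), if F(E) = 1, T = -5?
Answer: 2112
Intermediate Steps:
D(v) = 2 + v
Y(M, K) = 3*K (Y(M, K) = (2 + 1)*K = 3*K)
-48*(Y(-5, -2) - 38) = -48*(3*(-2) - 38) = -48*(-6 - 38) = -48*(-44) = 2112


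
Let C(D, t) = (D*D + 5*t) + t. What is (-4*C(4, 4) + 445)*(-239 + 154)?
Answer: -24225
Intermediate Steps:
C(D, t) = D² + 6*t (C(D, t) = (D² + 5*t) + t = D² + 6*t)
(-4*C(4, 4) + 445)*(-239 + 154) = (-4*(4² + 6*4) + 445)*(-239 + 154) = (-4*(16 + 24) + 445)*(-85) = (-4*40 + 445)*(-85) = (-160 + 445)*(-85) = 285*(-85) = -24225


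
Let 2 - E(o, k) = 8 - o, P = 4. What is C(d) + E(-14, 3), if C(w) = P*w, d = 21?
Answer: 64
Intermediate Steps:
E(o, k) = -6 + o (E(o, k) = 2 - (8 - o) = 2 + (-8 + o) = -6 + o)
C(w) = 4*w
C(d) + E(-14, 3) = 4*21 + (-6 - 14) = 84 - 20 = 64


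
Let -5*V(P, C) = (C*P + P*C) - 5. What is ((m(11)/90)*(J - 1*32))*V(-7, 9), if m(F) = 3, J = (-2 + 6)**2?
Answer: -1048/75 ≈ -13.973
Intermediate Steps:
V(P, C) = 1 - 2*C*P/5 (V(P, C) = -((C*P + P*C) - 5)/5 = -((C*P + C*P) - 5)/5 = -(2*C*P - 5)/5 = -(-5 + 2*C*P)/5 = 1 - 2*C*P/5)
J = 16 (J = 4**2 = 16)
((m(11)/90)*(J - 1*32))*V(-7, 9) = ((3/90)*(16 - 1*32))*(1 - 2/5*9*(-7)) = ((3*(1/90))*(16 - 32))*(1 + 126/5) = ((1/30)*(-16))*(131/5) = -8/15*131/5 = -1048/75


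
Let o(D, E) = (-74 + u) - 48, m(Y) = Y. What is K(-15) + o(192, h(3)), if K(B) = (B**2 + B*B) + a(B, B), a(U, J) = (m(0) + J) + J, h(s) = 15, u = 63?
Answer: 361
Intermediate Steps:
o(D, E) = -59 (o(D, E) = (-74 + 63) - 48 = -11 - 48 = -59)
a(U, J) = 2*J (a(U, J) = (0 + J) + J = J + J = 2*J)
K(B) = 2*B + 2*B**2 (K(B) = (B**2 + B*B) + 2*B = (B**2 + B**2) + 2*B = 2*B**2 + 2*B = 2*B + 2*B**2)
K(-15) + o(192, h(3)) = 2*(-15)*(1 - 15) - 59 = 2*(-15)*(-14) - 59 = 420 - 59 = 361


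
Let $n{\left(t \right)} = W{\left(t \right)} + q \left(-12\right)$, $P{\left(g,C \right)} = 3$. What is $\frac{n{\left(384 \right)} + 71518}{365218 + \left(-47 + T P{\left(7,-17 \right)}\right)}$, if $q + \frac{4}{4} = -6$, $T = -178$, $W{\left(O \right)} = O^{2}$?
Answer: $\frac{31294}{52091} \approx 0.60076$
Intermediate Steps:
$q = -7$ ($q = -1 - 6 = -7$)
$n{\left(t \right)} = 84 + t^{2}$ ($n{\left(t \right)} = t^{2} - -84 = t^{2} + 84 = 84 + t^{2}$)
$\frac{n{\left(384 \right)} + 71518}{365218 + \left(-47 + T P{\left(7,-17 \right)}\right)} = \frac{\left(84 + 384^{2}\right) + 71518}{365218 - 581} = \frac{\left(84 + 147456\right) + 71518}{365218 - 581} = \frac{147540 + 71518}{365218 - 581} = \frac{219058}{364637} = 219058 \cdot \frac{1}{364637} = \frac{31294}{52091}$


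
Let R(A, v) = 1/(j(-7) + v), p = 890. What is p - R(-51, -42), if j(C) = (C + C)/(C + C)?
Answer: 36491/41 ≈ 890.02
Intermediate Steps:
j(C) = 1 (j(C) = (2*C)/((2*C)) = (2*C)*(1/(2*C)) = 1)
R(A, v) = 1/(1 + v)
p - R(-51, -42) = 890 - 1/(1 - 42) = 890 - 1/(-41) = 890 - 1*(-1/41) = 890 + 1/41 = 36491/41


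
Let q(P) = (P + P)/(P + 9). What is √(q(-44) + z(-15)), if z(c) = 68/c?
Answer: 2*I*√5565/105 ≈ 1.4209*I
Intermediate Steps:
q(P) = 2*P/(9 + P) (q(P) = (2*P)/(9 + P) = 2*P/(9 + P))
√(q(-44) + z(-15)) = √(2*(-44)/(9 - 44) + 68/(-15)) = √(2*(-44)/(-35) + 68*(-1/15)) = √(2*(-44)*(-1/35) - 68/15) = √(88/35 - 68/15) = √(-212/105) = 2*I*√5565/105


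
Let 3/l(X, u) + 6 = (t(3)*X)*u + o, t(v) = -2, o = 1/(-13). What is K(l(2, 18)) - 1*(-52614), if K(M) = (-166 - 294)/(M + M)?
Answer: 2285396/39 ≈ 58600.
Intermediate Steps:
o = -1/13 ≈ -0.076923
l(X, u) = 3/(-79/13 - 2*X*u) (l(X, u) = 3/(-6 + ((-2*X)*u - 1/13)) = 3/(-6 + (-2*X*u - 1/13)) = 3/(-6 + (-1/13 - 2*X*u)) = 3/(-79/13 - 2*X*u))
K(M) = -230/M (K(M) = -460*1/(2*M) = -230/M)
K(l(2, 18)) - 1*(-52614) = -230/(39/(-79 - 26*2*18)) - 1*(-52614) = -230/(39/(-79 - 936)) + 52614 = -230/(39/(-1015)) + 52614 = -230/(39*(-1/1015)) + 52614 = -230/(-39/1015) + 52614 = -230*(-1015/39) + 52614 = 233450/39 + 52614 = 2285396/39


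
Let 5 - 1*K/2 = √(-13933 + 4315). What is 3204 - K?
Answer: 3194 + 2*I*√9618 ≈ 3194.0 + 196.14*I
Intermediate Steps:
K = 10 - 2*I*√9618 (K = 10 - 2*√(-13933 + 4315) = 10 - 2*I*√9618 ≈ 10.0 - 196.14*I)
3204 - K = 3204 - (10 - 2*I*√9618) = 3204 + (-10 + 2*I*√9618) = 3194 + 2*I*√9618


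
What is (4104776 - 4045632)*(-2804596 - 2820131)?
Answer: -332668853688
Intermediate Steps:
(4104776 - 4045632)*(-2804596 - 2820131) = 59144*(-5624727) = -332668853688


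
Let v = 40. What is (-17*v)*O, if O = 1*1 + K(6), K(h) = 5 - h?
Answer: 0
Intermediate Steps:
O = 0 (O = 1*1 + (5 - 1*6) = 1 + (5 - 6) = 1 - 1 = 0)
(-17*v)*O = -17*40*0 = -680*0 = 0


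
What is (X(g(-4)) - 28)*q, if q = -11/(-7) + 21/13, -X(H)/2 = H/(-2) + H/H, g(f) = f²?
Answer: -580/13 ≈ -44.615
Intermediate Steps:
X(H) = -2 + H (X(H) = -2*(H/(-2) + H/H) = -2*(H*(-½) + 1) = -2*(-H/2 + 1) = -2*(1 - H/2) = -2 + H)
q = 290/91 (q = -11*(-⅐) + 21*(1/13) = 11/7 + 21/13 = 290/91 ≈ 3.1868)
(X(g(-4)) - 28)*q = ((-2 + (-4)²) - 28)*(290/91) = ((-2 + 16) - 28)*(290/91) = (14 - 28)*(290/91) = -14*290/91 = -580/13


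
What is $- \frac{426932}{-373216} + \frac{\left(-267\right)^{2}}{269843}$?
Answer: $\frac{35452701775}{25177431272} \approx 1.4081$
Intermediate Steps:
$- \frac{426932}{-373216} + \frac{\left(-267\right)^{2}}{269843} = \left(-426932\right) \left(- \frac{1}{373216}\right) + 71289 \cdot \frac{1}{269843} = \frac{106733}{93304} + \frac{71289}{269843} = \frac{35452701775}{25177431272}$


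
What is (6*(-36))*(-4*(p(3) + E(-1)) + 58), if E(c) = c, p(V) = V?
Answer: -10800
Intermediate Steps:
(6*(-36))*(-4*(p(3) + E(-1)) + 58) = (6*(-36))*(-4*(3 - 1) + 58) = -216*(-4*2 + 58) = -216*(-8 + 58) = -216*50 = -10800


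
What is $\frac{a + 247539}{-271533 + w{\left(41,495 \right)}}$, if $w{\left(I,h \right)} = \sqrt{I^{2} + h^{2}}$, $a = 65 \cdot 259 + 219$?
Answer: $- \frac{71845731069}{73729923383} - \frac{264593 \sqrt{246706}}{73729923383} \approx -0.97623$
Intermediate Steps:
$a = 17054$ ($a = 16835 + 219 = 17054$)
$\frac{a + 247539}{-271533 + w{\left(41,495 \right)}} = \frac{17054 + 247539}{-271533 + \sqrt{41^{2} + 495^{2}}} = \frac{264593}{-271533 + \sqrt{1681 + 245025}} = \frac{264593}{-271533 + \sqrt{246706}}$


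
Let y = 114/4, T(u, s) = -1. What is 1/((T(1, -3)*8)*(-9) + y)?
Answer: 2/201 ≈ 0.0099503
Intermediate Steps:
y = 57/2 (y = 114*(¼) = 57/2 ≈ 28.500)
1/((T(1, -3)*8)*(-9) + y) = 1/(-1*8*(-9) + 57/2) = 1/(-8*(-9) + 57/2) = 1/(72 + 57/2) = 1/(201/2) = 2/201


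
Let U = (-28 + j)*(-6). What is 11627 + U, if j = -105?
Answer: 12425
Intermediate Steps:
U = 798 (U = (-28 - 105)*(-6) = -133*(-6) = 798)
11627 + U = 11627 + 798 = 12425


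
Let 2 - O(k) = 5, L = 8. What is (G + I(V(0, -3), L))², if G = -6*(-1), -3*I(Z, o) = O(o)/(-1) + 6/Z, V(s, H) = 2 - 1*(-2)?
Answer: 81/4 ≈ 20.250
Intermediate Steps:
O(k) = -3 (O(k) = 2 - 1*5 = 2 - 5 = -3)
V(s, H) = 4 (V(s, H) = 2 + 2 = 4)
I(Z, o) = -1 - 2/Z (I(Z, o) = -(-3/(-1) + 6/Z)/3 = -(-3*(-1) + 6/Z)/3 = -(3 + 6/Z)/3 = -1 - 2/Z)
G = 6
(G + I(V(0, -3), L))² = (6 + (-2 - 1*4)/4)² = (6 + (-2 - 4)/4)² = (6 + (¼)*(-6))² = (6 - 3/2)² = (9/2)² = 81/4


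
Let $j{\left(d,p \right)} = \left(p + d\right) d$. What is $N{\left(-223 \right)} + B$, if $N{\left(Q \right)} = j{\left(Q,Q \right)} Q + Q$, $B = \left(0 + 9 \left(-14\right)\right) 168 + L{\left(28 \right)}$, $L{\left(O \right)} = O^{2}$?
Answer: $-22199741$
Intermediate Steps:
$B = -20384$ ($B = \left(0 + 9 \left(-14\right)\right) 168 + 28^{2} = \left(0 - 126\right) 168 + 784 = \left(-126\right) 168 + 784 = -21168 + 784 = -20384$)
$j{\left(d,p \right)} = d \left(d + p\right)$ ($j{\left(d,p \right)} = \left(d + p\right) d = d \left(d + p\right)$)
$N{\left(Q \right)} = Q + 2 Q^{3}$ ($N{\left(Q \right)} = Q \left(Q + Q\right) Q + Q = Q 2 Q Q + Q = 2 Q^{2} Q + Q = 2 Q^{3} + Q = Q + 2 Q^{3}$)
$N{\left(-223 \right)} + B = \left(-223 + 2 \left(-223\right)^{3}\right) - 20384 = \left(-223 + 2 \left(-11089567\right)\right) - 20384 = \left(-223 - 22179134\right) - 20384 = -22179357 - 20384 = -22199741$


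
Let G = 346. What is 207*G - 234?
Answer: 71388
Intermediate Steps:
207*G - 234 = 207*346 - 234 = 71622 - 234 = 71388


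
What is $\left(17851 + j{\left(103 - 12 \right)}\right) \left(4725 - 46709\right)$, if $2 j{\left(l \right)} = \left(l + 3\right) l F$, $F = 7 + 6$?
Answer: $-3083808768$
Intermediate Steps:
$F = 13$
$j{\left(l \right)} = \frac{13 l \left(3 + l\right)}{2}$ ($j{\left(l \right)} = \frac{\left(l + 3\right) l 13}{2} = \frac{\left(3 + l\right) l 13}{2} = \frac{l \left(3 + l\right) 13}{2} = \frac{13 l \left(3 + l\right)}{2}$)
$\left(17851 + j{\left(103 - 12 \right)}\right) \left(4725 - 46709\right) = \left(17851 + \frac{13 \left(103 - 12\right) \left(3 + \left(103 - 12\right)\right)}{2}\right) \left(4725 - 46709\right) = \left(17851 + \frac{13}{2} \cdot 91 \left(3 + 91\right)\right) \left(-41984\right) = \left(17851 + \frac{13}{2} \cdot 91 \cdot 94\right) \left(-41984\right) = \left(17851 + 55601\right) \left(-41984\right) = 73452 \left(-41984\right) = -3083808768$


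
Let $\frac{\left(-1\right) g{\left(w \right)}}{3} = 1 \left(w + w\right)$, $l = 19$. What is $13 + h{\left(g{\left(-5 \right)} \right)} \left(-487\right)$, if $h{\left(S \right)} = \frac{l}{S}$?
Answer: $- \frac{8863}{30} \approx -295.43$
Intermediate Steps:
$g{\left(w \right)} = - 6 w$ ($g{\left(w \right)} = - 3 \cdot 1 \left(w + w\right) = - 3 \cdot 1 \cdot 2 w = - 3 \cdot 2 w = - 6 w$)
$h{\left(S \right)} = \frac{19}{S}$
$13 + h{\left(g{\left(-5 \right)} \right)} \left(-487\right) = 13 + \frac{19}{\left(-6\right) \left(-5\right)} \left(-487\right) = 13 + \frac{19}{30} \left(-487\right) = 13 - \frac{9253}{30} = - \frac{8863}{30}$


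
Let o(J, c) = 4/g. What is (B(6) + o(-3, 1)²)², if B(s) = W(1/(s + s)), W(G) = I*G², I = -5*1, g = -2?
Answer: 326041/20736 ≈ 15.723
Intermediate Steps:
o(J, c) = -2 (o(J, c) = 4/(-2) = 4*(-½) = -2)
I = -5
W(G) = -5*G²
B(s) = -5/(4*s²) (B(s) = -5/(s + s)² = -5*1/(4*s²) = -5/(4*s²))
(B(6) + o(-3, 1)²)² = (-5/4/6² + (-2)²)² = (-5/4*1/36 + 4)² = (-5/144 + 4)² = (571/144)² = 326041/20736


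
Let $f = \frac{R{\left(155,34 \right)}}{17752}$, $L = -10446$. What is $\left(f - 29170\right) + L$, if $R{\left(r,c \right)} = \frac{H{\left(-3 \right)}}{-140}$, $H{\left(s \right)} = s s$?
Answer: $- \frac{98456852489}{2485280} \approx -39616.0$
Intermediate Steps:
$H{\left(s \right)} = s^{2}$
$R{\left(r,c \right)} = - \frac{9}{140}$ ($R{\left(r,c \right)} = \frac{\left(-3\right)^{2}}{-140} = 9 \left(- \frac{1}{140}\right) = - \frac{9}{140}$)
$f = - \frac{9}{2485280}$ ($f = - \frac{9}{140 \cdot 17752} = \left(- \frac{9}{140}\right) \frac{1}{17752} = - \frac{9}{2485280} \approx -3.6213 \cdot 10^{-6}$)
$\left(f - 29170\right) + L = \left(- \frac{9}{2485280} - 29170\right) - 10446 = - \frac{72495617609}{2485280} - 10446 = - \frac{98456852489}{2485280}$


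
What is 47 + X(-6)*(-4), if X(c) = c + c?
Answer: 95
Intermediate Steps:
X(c) = 2*c
47 + X(-6)*(-4) = 47 + (2*(-6))*(-4) = 47 - 12*(-4) = 47 + 48 = 95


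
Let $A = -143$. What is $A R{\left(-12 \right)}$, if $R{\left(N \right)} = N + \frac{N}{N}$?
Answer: $1573$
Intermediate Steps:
$R{\left(N \right)} = 1 + N$ ($R{\left(N \right)} = N + 1 = 1 + N$)
$A R{\left(-12 \right)} = - 143 \left(1 - 12\right) = \left(-143\right) \left(-11\right) = 1573$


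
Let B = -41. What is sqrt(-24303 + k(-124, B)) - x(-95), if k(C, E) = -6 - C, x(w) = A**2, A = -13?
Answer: -169 + I*sqrt(24185) ≈ -169.0 + 155.52*I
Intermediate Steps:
x(w) = 169 (x(w) = (-13)**2 = 169)
sqrt(-24303 + k(-124, B)) - x(-95) = sqrt(-24303 + (-6 - 1*(-124))) - 1*169 = sqrt(-24303 + (-6 + 124)) - 169 = sqrt(-24303 + 118) - 169 = sqrt(-24185) - 169 = I*sqrt(24185) - 169 = -169 + I*sqrt(24185)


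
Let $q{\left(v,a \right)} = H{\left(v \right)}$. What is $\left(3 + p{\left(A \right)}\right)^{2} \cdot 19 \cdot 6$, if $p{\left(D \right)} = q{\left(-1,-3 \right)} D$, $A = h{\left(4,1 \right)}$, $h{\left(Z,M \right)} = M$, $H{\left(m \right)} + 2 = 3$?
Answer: $1824$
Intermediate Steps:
$H{\left(m \right)} = 1$ ($H{\left(m \right)} = -2 + 3 = 1$)
$q{\left(v,a \right)} = 1$
$A = 1$
$p{\left(D \right)} = D$ ($p{\left(D \right)} = 1 D = D$)
$\left(3 + p{\left(A \right)}\right)^{2} \cdot 19 \cdot 6 = \left(3 + 1\right)^{2} \cdot 19 \cdot 6 = 4^{2} \cdot 19 \cdot 6 = 16 \cdot 19 \cdot 6 = 304 \cdot 6 = 1824$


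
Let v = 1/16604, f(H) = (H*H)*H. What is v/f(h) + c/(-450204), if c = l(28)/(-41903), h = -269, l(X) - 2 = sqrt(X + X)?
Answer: 156883110365/1524277502177483683308 + sqrt(14)/9432449106 ≈ 4.9960e-10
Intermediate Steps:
l(X) = 2 + sqrt(2)*sqrt(X) (l(X) = 2 + sqrt(X + X) = 2 + sqrt(2*X) = 2 + sqrt(2)*sqrt(X))
c = -2/41903 - 2*sqrt(14)/41903 (c = (2 + sqrt(2)*sqrt(28))/(-41903) = (2 + sqrt(2)*(2*sqrt(7)))*(-1/41903) = (2 + 2*sqrt(14))*(-1/41903) = -2/41903 - 2*sqrt(14)/41903 ≈ -0.00022632)
f(H) = H**3 (f(H) = H**2*H = H**3)
v = 1/16604 ≈ 6.0226e-5
v/f(h) + c/(-450204) = 1/(16604*((-269)**3)) + (-2/41903 - 2*sqrt(14)/41903)/(-450204) = (1/16604)/(-19465109) + (-2/41903 - 2*sqrt(14)/41903)*(-1/450204) = (1/16604)*(-1/19465109) + (1/9432449106 + sqrt(14)/9432449106) = -1/323198669836 + (1/9432449106 + sqrt(14)/9432449106) = 156883110365/1524277502177483683308 + sqrt(14)/9432449106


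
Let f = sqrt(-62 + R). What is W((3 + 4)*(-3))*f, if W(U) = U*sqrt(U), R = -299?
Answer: 399*sqrt(21) ≈ 1828.4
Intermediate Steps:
f = 19*I (f = sqrt(-62 - 299) = sqrt(-361) = 19*I ≈ 19.0*I)
W(U) = U**(3/2)
W((3 + 4)*(-3))*f = ((3 + 4)*(-3))**(3/2)*(19*I) = (7*(-3))**(3/2)*(19*I) = (-21)**(3/2)*(19*I) = (-21*I*sqrt(21))*(19*I) = 399*sqrt(21)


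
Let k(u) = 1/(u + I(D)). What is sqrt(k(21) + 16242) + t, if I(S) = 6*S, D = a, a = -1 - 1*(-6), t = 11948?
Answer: 11948 + sqrt(42245493)/51 ≈ 12075.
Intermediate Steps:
a = 5 (a = -1 + 6 = 5)
D = 5
k(u) = 1/(30 + u) (k(u) = 1/(u + 6*5) = 1/(u + 30) = 1/(30 + u))
sqrt(k(21) + 16242) + t = sqrt(1/(30 + 21) + 16242) + 11948 = sqrt(1/51 + 16242) + 11948 = sqrt(828343/51) + 11948 = sqrt(42245493)/51 + 11948 = 11948 + sqrt(42245493)/51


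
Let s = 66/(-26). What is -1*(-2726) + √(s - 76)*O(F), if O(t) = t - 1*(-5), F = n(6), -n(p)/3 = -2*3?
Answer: 2726 + 23*I*√13273/13 ≈ 2726.0 + 203.83*I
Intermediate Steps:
n(p) = 18 (n(p) = -(-6)*3 = -3*(-6) = 18)
s = -33/13 (s = 66*(-1/26) = -33/13 ≈ -2.5385)
F = 18
O(t) = 5 + t (O(t) = t + 5 = 5 + t)
-1*(-2726) + √(s - 76)*O(F) = -1*(-2726) + √(-33/13 - 76)*(5 + 18) = 2726 + √(-1021/13)*23 = 2726 + (I*√13273/13)*23 = 2726 + 23*I*√13273/13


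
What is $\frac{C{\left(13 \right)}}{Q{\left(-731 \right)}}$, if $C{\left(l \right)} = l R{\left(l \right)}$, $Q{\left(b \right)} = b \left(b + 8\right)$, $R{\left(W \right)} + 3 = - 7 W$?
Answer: $- \frac{1222}{528513} \approx -0.0023121$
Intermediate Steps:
$R{\left(W \right)} = -3 - 7 W$
$Q{\left(b \right)} = b \left(8 + b\right)$
$C{\left(l \right)} = l \left(-3 - 7 l\right)$
$\frac{C{\left(13 \right)}}{Q{\left(-731 \right)}} = \frac{\left(-1\right) 13 \left(3 + 7 \cdot 13\right)}{\left(-731\right) \left(8 - 731\right)} = \frac{\left(-1\right) 13 \left(3 + 91\right)}{\left(-731\right) \left(-723\right)} = \frac{\left(-1\right) 13 \cdot 94}{528513} = \left(-1222\right) \frac{1}{528513} = - \frac{1222}{528513}$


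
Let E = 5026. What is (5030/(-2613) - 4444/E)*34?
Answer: -627180184/6566469 ≈ -95.513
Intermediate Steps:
(5030/(-2613) - 4444/E)*34 = (5030/(-2613) - 4444/5026)*34 = (5030*(-1/2613) - 4444*1/5026)*34 = (-5030/2613 - 2222/2513)*34 = -18446476/6566469*34 = -627180184/6566469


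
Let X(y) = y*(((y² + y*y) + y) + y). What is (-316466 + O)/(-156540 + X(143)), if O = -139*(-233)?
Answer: -94693/1910924 ≈ -0.049554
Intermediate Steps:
O = 32387
X(y) = y*(2*y + 2*y²) (X(y) = y*(((y² + y²) + y) + y) = y*((2*y² + y) + y) = y*((y + 2*y²) + y) = y*(2*y + 2*y²))
(-316466 + O)/(-156540 + X(143)) = (-316466 + 32387)/(-156540 + 2*143²*(1 + 143)) = -284079/(-156540 + 2*20449*144) = -284079/(-156540 + 5889312) = -284079/5732772 = -284079*1/5732772 = -94693/1910924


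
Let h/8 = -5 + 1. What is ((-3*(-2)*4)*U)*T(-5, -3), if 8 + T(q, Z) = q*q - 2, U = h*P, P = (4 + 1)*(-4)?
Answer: 230400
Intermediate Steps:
h = -32 (h = 8*(-5 + 1) = 8*(-4) = -32)
P = -20 (P = 5*(-4) = -20)
U = 640 (U = -32*(-20) = 640)
T(q, Z) = -10 + q**2 (T(q, Z) = -8 + (q*q - 2) = -8 + (q**2 - 2) = -8 + (-2 + q**2) = -10 + q**2)
((-3*(-2)*4)*U)*T(-5, -3) = ((-3*(-2)*4)*640)*(-10 + (-5)**2) = ((6*4)*640)*(-10 + 25) = (24*640)*15 = 15360*15 = 230400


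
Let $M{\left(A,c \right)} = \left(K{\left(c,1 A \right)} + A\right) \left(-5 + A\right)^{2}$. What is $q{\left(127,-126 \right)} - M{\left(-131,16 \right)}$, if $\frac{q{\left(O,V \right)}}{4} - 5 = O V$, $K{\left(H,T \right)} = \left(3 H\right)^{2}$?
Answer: $-40255796$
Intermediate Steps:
$K{\left(H,T \right)} = 9 H^{2}$
$M{\left(A,c \right)} = \left(-5 + A\right)^{2} \left(A + 9 c^{2}\right)$ ($M{\left(A,c \right)} = \left(9 c^{2} + A\right) \left(-5 + A\right)^{2} = \left(A + 9 c^{2}\right) \left(-5 + A\right)^{2} = \left(-5 + A\right)^{2} \left(A + 9 c^{2}\right)$)
$q{\left(O,V \right)} = 20 + 4 O V$
$q{\left(127,-126 \right)} - M{\left(-131,16 \right)} = \left(20 + 4 \cdot 127 \left(-126\right)\right) - \left(-5 - 131\right)^{2} \left(-131 + 9 \cdot 16^{2}\right) = \left(20 - 64008\right) - \left(-136\right)^{2} \left(-131 + 9 \cdot 256\right) = -63988 - 18496 \left(-131 + 2304\right) = -63988 - 18496 \cdot 2173 = -63988 - 40191808 = -40255796$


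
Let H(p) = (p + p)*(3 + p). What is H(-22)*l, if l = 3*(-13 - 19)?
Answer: -80256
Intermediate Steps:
H(p) = 2*p*(3 + p) (H(p) = (2*p)*(3 + p) = 2*p*(3 + p))
l = -96 (l = 3*(-32) = -96)
H(-22)*l = (2*(-22)*(3 - 22))*(-96) = (2*(-22)*(-19))*(-96) = 836*(-96) = -80256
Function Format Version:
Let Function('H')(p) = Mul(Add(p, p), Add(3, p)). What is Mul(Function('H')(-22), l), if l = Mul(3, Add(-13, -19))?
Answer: -80256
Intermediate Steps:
Function('H')(p) = Mul(2, p, Add(3, p)) (Function('H')(p) = Mul(Mul(2, p), Add(3, p)) = Mul(2, p, Add(3, p)))
l = -96 (l = Mul(3, -32) = -96)
Mul(Function('H')(-22), l) = Mul(Mul(2, -22, Add(3, -22)), -96) = Mul(Mul(2, -22, -19), -96) = Mul(836, -96) = -80256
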